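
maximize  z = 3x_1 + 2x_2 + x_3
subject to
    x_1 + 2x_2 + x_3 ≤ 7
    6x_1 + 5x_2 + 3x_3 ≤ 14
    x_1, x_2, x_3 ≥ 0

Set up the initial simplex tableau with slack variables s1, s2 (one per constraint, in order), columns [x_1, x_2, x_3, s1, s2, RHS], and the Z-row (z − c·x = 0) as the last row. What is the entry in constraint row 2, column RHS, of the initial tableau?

The RHS of constraint 2 is b_2 = 14.

14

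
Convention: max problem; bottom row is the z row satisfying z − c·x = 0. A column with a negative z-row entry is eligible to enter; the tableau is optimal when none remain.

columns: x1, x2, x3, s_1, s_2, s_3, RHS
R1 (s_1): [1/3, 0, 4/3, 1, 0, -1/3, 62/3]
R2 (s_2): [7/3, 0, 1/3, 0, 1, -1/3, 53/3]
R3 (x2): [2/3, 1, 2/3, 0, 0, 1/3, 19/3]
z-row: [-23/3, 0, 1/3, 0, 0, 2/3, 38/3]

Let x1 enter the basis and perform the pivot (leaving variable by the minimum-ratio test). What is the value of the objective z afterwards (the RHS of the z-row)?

495/7

Ratio test on column x1 — row 1: (62/3)/(1/3) = 62; row 2: (53/3)/(7/3) = 53/7; row 3: (19/3)/(2/3) = 19/2. Minimum is 53/7 at row 2 (s_2 leaves); pivot element 7/3.
Pivot on row 2; the z-row RHS becomes 38/3 − (-23/3)·(53/7) = 495/7.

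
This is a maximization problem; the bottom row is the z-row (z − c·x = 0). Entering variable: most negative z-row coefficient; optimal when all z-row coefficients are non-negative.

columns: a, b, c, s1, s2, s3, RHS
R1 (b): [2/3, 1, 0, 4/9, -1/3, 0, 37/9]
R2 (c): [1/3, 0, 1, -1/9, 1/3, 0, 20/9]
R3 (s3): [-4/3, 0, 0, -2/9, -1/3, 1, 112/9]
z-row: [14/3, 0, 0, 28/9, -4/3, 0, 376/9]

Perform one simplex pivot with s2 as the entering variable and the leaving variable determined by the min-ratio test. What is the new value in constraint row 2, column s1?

-1/3

Ratio test on column s2 — row 1: entry -1/3 ≤ 0; row 2: (20/9)/(1/3) = 20/3; row 3: entry -1/3 ≤ 0. Minimum is 20/3 at row 2 (c leaves); pivot element 1/3.
Divide row 2 by 1/3; eliminate column s2 from the other rows.
In the new row 2, the s1 entry is the old entry divided by the pivot: (-1/9)/(1/3) = -1/3.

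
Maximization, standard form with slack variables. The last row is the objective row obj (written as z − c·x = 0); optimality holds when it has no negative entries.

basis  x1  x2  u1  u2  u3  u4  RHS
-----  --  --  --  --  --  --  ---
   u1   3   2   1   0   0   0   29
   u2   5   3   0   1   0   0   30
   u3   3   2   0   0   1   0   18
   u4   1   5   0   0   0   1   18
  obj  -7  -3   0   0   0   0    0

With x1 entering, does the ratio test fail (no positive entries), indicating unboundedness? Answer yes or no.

Column x1 has positive entries in row(s) 1, 2, 3, 4, so the ratio test bounds it — not unbounded.

no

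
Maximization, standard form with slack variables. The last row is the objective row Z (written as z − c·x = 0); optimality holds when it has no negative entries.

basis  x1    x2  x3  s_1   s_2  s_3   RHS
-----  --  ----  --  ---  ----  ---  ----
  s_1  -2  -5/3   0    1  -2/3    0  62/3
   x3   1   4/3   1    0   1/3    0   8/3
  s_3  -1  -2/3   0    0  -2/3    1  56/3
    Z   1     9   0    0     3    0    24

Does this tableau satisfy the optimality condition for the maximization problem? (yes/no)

yes

Every Z-row coefficient is ≥ 0, so the tableau is optimal.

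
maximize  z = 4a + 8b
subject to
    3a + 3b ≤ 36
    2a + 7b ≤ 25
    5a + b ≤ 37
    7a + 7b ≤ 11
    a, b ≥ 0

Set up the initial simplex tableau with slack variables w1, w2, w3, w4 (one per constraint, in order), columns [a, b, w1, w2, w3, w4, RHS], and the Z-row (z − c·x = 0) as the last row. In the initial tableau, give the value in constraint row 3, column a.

Constraint 3 has coefficient 5 on a.

5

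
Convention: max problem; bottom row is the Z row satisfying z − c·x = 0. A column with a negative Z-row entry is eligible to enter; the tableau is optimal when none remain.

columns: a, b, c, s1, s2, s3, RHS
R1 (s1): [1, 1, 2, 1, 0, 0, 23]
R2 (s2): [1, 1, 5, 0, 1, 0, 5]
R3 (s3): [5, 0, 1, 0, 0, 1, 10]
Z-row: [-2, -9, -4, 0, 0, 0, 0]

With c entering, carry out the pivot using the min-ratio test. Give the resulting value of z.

Ratio test on column c — row 1: 23/2 = 23/2; row 2: 5/5 = 1; row 3: 10/1 = 10. Minimum is 1 at row 2 (s2 leaves); pivot element 5.
Pivot on row 2; the Z-row RHS becomes 0 − (-4)·1 = 4.

4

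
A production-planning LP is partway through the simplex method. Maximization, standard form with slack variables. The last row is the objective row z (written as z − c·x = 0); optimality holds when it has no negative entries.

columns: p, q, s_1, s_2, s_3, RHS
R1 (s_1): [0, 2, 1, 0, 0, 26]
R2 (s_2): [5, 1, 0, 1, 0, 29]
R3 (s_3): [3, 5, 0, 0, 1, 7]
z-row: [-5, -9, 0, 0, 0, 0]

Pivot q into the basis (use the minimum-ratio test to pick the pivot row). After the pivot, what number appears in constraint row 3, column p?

Ratio test on column q — row 1: 26/2 = 13; row 2: 29/1 = 29; row 3: 7/5 = 7/5. Minimum is 7/5 at row 3 (s_3 leaves); pivot element 5.
Divide row 3 by 5; eliminate column q from the other rows.
In the new row 3, the p entry is the old entry divided by the pivot: 3/5 = 3/5.

3/5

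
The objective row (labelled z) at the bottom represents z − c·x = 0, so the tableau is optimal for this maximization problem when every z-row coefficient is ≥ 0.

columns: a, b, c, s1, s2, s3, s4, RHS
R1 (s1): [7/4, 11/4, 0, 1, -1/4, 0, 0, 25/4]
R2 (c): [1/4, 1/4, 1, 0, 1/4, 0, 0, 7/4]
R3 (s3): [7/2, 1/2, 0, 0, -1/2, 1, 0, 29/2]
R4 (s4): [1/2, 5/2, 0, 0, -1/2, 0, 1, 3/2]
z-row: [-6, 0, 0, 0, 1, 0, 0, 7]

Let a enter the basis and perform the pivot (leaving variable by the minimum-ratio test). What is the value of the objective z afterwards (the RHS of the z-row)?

Ratio test on column a — row 1: (25/4)/(7/4) = 25/7; row 2: (7/4)/(1/4) = 7; row 3: (29/2)/(7/2) = 29/7; row 4: (3/2)/(1/2) = 3. Minimum is 3 at row 4 (s4 leaves); pivot element 1/2.
Pivot on row 4; the z-row RHS becomes 7 − (-6)·3 = 25.

25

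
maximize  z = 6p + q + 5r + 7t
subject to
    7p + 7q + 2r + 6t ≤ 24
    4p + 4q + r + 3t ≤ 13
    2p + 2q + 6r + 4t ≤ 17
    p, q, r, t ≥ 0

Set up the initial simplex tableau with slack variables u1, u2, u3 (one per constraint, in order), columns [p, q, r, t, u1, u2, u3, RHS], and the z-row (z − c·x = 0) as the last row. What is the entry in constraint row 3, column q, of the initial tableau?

2

Constraint 3 has coefficient 2 on q.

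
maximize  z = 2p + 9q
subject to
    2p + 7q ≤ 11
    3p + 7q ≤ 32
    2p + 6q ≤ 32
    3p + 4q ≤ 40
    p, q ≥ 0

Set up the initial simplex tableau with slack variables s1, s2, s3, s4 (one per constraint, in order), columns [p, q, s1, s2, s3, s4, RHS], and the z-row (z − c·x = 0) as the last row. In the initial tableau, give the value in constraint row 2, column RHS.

32

The RHS of constraint 2 is b_2 = 32.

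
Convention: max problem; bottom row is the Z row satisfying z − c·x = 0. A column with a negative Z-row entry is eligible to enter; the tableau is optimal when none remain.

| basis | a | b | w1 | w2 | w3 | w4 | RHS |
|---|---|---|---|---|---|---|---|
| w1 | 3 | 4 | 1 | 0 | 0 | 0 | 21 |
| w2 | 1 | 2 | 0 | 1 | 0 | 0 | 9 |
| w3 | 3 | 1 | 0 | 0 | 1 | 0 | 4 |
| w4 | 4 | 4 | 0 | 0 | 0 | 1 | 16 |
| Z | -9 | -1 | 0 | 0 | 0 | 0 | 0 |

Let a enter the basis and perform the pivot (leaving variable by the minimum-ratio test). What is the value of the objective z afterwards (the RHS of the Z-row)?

12

Ratio test on column a — row 1: 21/3 = 7; row 2: 9/1 = 9; row 3: 4/3 = 4/3; row 4: 16/4 = 4. Minimum is 4/3 at row 3 (w3 leaves); pivot element 3.
Pivot on row 3; the Z-row RHS becomes 0 − (-9)·(4/3) = 12.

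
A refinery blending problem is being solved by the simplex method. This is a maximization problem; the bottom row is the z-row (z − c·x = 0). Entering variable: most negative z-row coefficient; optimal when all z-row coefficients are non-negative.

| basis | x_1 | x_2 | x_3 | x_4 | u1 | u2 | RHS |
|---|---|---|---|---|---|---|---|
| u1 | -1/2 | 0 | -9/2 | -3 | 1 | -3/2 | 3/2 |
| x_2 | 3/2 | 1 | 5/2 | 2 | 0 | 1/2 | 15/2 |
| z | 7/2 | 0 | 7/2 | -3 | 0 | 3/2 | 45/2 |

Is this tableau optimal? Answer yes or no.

The z-row has a negative entry -3 in column x_4, so it is not optimal.

no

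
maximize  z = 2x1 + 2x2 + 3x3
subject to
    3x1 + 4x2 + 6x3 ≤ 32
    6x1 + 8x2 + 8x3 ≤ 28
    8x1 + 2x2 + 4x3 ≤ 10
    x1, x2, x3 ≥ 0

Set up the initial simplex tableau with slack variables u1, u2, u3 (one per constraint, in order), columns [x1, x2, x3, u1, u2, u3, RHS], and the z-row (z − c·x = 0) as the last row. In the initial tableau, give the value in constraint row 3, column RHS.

10

The RHS of constraint 3 is b_3 = 10.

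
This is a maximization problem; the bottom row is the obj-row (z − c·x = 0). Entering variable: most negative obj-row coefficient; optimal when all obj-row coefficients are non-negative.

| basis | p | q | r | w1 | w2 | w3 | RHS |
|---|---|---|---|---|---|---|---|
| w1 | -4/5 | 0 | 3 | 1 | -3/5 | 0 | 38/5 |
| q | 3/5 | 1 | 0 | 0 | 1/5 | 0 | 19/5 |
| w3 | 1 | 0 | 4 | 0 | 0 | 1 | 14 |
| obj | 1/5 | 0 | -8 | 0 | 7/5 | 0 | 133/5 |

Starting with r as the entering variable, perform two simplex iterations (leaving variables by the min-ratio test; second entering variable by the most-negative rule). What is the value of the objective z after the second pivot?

1565/31

Ratio test on column r — row 1: (38/5)/3 = 38/15; row 2: entry 0 ≤ 0; row 3: 14/4 = 7/2. Minimum is 38/15 at row 1 (w1 leaves); pivot element 3.
Pivot on row 1; the obj-row RHS becomes 133/5 − (-8)·(38/15) = 703/15.
Next entering variable (most negative obj-row entry -29/15): p.
Ratio test on column p — row 1: entry -4/15 ≤ 0; row 2: (19/5)/(3/5) = 19/3; row 3: (58/15)/(31/15) = 58/31. Minimum is 58/31 at row 3 (w3 leaves); pivot element 31/15.
After the second pivot the obj-row RHS is 703/15 − (-29/15)·(58/31) = 1565/31.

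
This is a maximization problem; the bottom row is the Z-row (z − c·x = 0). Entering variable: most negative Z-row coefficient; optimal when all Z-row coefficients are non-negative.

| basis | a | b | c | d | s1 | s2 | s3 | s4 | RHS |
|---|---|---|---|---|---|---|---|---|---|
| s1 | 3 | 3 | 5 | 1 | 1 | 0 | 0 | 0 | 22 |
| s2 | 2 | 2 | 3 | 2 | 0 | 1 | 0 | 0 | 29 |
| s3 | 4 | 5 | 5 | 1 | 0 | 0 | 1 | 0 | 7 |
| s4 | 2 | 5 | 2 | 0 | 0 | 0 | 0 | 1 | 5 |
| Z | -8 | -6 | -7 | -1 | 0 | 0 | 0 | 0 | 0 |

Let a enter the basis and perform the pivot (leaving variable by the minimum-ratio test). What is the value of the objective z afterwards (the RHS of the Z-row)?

Ratio test on column a — row 1: 22/3 = 22/3; row 2: 29/2 = 29/2; row 3: 7/4 = 7/4; row 4: 5/2 = 5/2. Minimum is 7/4 at row 3 (s3 leaves); pivot element 4.
Pivot on row 3; the Z-row RHS becomes 0 − (-8)·(7/4) = 14.

14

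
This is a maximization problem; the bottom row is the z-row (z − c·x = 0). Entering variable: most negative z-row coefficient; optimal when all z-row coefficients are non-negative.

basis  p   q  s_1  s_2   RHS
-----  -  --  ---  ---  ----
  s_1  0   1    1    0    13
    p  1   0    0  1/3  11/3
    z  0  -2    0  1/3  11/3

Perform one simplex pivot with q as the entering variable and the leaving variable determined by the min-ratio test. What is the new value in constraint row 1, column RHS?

Ratio test on column q — row 1: 13/1 = 13; row 2: entry 0 ≤ 0. Minimum is 13 at row 1 (s_1 leaves); pivot element 1.
Divide row 1 by 1; eliminate column q from the other rows.
In the new row 1, the RHS entry is the old entry divided by the pivot: 13/1 = 13.

13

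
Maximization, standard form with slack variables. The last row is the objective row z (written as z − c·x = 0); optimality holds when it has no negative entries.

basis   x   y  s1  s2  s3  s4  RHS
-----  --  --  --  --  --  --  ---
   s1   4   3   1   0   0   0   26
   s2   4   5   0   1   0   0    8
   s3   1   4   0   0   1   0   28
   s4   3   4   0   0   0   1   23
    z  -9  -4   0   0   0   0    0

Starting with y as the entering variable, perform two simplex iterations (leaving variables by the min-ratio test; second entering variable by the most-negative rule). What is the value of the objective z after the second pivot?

18

Ratio test on column y — row 1: 26/3 = 26/3; row 2: 8/5 = 8/5; row 3: 28/4 = 7; row 4: 23/4 = 23/4. Minimum is 8/5 at row 2 (s2 leaves); pivot element 5.
Pivot on row 2; the z-row RHS becomes 0 − (-4)·(8/5) = 32/5.
Next entering variable (most negative z-row entry -29/5): x.
Ratio test on column x — row 1: (106/5)/(8/5) = 53/4; row 2: (8/5)/(4/5) = 2; row 3: entry -11/5 ≤ 0; row 4: entry -1/5 ≤ 0. Minimum is 2 at row 2 (y leaves); pivot element 4/5.
After the second pivot the z-row RHS is 32/5 − (-29/5)·2 = 18.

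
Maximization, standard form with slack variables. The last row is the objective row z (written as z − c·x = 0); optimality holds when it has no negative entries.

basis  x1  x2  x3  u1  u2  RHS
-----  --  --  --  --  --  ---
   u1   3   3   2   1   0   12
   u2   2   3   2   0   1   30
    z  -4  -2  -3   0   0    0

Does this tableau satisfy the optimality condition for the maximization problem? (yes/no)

The z-row has a negative entry -4 in column x1, so it is not optimal.

no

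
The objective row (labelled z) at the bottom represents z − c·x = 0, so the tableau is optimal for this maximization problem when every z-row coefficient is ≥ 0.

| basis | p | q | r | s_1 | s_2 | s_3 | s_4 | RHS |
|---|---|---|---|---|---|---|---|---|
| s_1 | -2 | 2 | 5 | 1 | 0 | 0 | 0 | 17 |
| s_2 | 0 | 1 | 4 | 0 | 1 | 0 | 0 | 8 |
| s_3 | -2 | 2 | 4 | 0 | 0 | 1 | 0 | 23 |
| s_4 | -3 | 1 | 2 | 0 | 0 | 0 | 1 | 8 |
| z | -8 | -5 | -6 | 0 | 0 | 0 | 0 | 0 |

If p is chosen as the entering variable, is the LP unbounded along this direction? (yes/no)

Every constraint-row entry in column p is ≤ 0, so increasing p is unbounded.

yes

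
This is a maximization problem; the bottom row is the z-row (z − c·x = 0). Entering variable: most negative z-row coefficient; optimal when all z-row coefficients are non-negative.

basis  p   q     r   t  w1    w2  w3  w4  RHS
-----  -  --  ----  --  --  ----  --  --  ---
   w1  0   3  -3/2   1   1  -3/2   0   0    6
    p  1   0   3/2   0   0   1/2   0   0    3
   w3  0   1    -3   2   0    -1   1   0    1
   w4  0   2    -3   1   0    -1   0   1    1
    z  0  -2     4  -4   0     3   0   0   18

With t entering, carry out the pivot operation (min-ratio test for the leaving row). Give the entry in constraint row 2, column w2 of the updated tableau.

1/2

Ratio test on column t — row 1: 6/1 = 6; row 2: entry 0 ≤ 0; row 3: 1/2 = 1/2; row 4: 1/1 = 1. Minimum is 1/2 at row 3 (w3 leaves); pivot element 2.
Divide row 3 by 2; eliminate column t from the other rows.
Row 2 update in column w2: 1/2 − 0·(-1/2) = 1/2.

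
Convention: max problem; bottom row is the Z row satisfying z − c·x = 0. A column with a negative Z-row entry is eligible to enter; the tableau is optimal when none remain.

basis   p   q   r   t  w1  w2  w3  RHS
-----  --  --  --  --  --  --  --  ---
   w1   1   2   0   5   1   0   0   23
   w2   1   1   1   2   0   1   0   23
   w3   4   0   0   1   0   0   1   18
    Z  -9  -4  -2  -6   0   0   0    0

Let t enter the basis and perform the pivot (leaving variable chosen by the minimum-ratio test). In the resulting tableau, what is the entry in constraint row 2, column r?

1

Ratio test on column t — row 1: 23/5 = 23/5; row 2: 23/2 = 23/2; row 3: 18/1 = 18. Minimum is 23/5 at row 1 (w1 leaves); pivot element 5.
Divide row 1 by 5; eliminate column t from the other rows.
Row 2 update in column r: 1 − 2·0 = 1.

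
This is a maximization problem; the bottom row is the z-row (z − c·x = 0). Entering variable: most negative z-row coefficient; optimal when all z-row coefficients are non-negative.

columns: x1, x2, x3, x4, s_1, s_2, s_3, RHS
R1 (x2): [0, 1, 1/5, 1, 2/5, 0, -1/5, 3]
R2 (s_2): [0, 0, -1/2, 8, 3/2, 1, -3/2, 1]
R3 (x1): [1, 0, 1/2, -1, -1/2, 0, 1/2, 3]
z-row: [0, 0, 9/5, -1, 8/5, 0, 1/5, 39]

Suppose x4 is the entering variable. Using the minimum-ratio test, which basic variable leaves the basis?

s_2

Column x4 entries and ratios — x2: 3/1 = 3; s_2: 1/8 = 1/8; x1: -1 ≤ 0, skip.
Smallest ratio is 1/8 in the row of s_2, so s_2 leaves.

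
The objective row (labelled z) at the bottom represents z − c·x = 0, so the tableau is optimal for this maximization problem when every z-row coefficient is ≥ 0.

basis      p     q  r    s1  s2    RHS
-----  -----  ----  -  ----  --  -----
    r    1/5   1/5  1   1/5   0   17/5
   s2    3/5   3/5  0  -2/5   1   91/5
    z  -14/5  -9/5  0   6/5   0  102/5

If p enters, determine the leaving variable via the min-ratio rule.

Column p entries and ratios — r: (17/5)/(1/5) = 17; s2: (91/5)/(3/5) = 91/3.
Smallest ratio is 17 in the row of r, so r leaves.

r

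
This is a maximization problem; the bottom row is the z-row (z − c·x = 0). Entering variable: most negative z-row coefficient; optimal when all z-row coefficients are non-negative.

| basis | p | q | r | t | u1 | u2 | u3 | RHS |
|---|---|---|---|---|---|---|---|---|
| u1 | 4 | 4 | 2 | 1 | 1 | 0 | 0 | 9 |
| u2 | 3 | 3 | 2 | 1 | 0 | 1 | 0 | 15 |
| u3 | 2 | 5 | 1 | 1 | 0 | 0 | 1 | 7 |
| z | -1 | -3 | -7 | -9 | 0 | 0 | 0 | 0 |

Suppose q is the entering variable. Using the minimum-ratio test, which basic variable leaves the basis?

u3

Column q entries and ratios — u1: 9/4 = 9/4; u2: 15/3 = 5; u3: 7/5 = 7/5.
Smallest ratio is 7/5 in the row of u3, so u3 leaves.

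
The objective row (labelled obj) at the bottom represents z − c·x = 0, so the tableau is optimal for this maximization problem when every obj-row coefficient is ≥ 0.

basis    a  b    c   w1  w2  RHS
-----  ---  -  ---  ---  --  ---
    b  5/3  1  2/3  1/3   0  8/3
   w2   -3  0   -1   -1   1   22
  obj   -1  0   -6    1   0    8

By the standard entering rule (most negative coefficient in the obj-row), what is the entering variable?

c

Negative obj-row entries: a: -1, c: -6.
The most negative is -6 in column c, so c enters.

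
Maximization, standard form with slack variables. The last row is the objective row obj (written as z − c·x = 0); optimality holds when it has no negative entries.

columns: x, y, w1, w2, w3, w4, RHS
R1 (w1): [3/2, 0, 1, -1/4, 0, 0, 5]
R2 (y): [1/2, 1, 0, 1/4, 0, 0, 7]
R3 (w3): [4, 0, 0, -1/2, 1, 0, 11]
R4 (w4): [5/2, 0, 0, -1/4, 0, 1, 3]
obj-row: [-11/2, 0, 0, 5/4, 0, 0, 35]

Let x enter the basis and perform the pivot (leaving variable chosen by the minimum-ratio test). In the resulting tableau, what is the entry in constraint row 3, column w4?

Ratio test on column x — row 1: 5/(3/2) = 10/3; row 2: 7/(1/2) = 14; row 3: 11/4 = 11/4; row 4: 3/(5/2) = 6/5. Minimum is 6/5 at row 4 (w4 leaves); pivot element 5/2.
Divide row 4 by 5/2; eliminate column x from the other rows.
Row 3 update in column w4: 0 − 4·(2/5) = -8/5.

-8/5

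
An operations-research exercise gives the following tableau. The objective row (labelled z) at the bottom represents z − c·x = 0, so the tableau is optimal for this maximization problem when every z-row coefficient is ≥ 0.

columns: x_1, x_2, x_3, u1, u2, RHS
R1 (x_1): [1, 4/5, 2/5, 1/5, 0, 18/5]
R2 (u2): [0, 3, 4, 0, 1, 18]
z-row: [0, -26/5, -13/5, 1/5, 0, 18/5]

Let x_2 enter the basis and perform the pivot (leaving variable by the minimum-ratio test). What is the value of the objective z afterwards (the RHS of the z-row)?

Ratio test on column x_2 — row 1: (18/5)/(4/5) = 9/2; row 2: 18/3 = 6. Minimum is 9/2 at row 1 (x_1 leaves); pivot element 4/5.
Pivot on row 1; the z-row RHS becomes 18/5 − (-26/5)·(9/2) = 27.

27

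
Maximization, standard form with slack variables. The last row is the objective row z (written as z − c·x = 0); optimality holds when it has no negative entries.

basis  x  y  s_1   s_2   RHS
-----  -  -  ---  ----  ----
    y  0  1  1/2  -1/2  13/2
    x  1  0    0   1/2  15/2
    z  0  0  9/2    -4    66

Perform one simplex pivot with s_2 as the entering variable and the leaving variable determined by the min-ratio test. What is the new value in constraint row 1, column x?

Ratio test on column s_2 — row 1: entry -1/2 ≤ 0; row 2: (15/2)/(1/2) = 15. Minimum is 15 at row 2 (x leaves); pivot element 1/2.
Divide row 2 by 1/2; eliminate column s_2 from the other rows.
Row 1 update in column x: 0 − (-1/2)·2 = 1.

1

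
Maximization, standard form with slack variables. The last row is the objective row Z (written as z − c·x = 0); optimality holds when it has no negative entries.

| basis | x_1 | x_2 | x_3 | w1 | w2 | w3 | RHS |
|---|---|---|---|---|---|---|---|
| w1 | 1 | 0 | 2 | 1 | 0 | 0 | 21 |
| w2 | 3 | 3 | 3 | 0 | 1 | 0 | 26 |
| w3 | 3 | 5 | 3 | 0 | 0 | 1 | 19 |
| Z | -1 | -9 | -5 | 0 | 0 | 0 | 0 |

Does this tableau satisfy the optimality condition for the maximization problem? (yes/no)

The Z-row has a negative entry -9 in column x_2, so it is not optimal.

no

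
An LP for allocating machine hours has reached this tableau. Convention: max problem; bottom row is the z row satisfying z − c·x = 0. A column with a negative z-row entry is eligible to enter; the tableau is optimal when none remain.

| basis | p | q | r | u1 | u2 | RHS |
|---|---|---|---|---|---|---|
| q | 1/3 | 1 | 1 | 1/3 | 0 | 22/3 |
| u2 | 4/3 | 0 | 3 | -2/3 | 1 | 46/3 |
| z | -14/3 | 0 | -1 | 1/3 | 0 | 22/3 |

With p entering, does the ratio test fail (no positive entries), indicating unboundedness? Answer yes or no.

Column p has positive entries in row(s) 1, 2, so the ratio test bounds it — not unbounded.

no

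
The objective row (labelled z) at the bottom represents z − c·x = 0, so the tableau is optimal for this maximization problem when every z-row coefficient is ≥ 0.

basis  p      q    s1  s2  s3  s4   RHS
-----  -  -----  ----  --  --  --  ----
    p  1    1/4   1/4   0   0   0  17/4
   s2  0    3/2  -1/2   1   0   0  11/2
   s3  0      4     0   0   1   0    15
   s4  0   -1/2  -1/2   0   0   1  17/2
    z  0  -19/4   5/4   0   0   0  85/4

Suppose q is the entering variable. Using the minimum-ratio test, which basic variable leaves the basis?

Column q entries and ratios — p: (17/4)/(1/4) = 17; s2: (11/2)/(3/2) = 11/3; s3: 15/4 = 15/4; s4: -1/2 ≤ 0, skip.
Smallest ratio is 11/3 in the row of s2, so s2 leaves.

s2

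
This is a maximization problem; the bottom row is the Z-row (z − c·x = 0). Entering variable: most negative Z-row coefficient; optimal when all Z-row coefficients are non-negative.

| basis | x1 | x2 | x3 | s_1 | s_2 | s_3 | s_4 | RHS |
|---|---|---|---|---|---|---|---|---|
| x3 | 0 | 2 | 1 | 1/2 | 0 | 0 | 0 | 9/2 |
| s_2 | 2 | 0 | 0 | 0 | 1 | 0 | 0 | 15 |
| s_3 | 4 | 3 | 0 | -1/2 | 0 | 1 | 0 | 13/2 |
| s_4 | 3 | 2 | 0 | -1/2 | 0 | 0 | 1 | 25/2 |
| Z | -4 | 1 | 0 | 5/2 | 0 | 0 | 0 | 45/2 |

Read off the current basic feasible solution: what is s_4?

25/2

s_4 is basic (row 4); its value is the RHS of that row, 25/2.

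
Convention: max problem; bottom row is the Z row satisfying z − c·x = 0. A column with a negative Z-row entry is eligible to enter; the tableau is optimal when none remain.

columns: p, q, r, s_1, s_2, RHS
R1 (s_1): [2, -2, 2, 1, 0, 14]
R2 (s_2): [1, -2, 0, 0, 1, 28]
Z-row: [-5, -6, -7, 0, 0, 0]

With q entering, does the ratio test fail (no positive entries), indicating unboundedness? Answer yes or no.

Every constraint-row entry in column q is ≤ 0, so increasing q is unbounded.

yes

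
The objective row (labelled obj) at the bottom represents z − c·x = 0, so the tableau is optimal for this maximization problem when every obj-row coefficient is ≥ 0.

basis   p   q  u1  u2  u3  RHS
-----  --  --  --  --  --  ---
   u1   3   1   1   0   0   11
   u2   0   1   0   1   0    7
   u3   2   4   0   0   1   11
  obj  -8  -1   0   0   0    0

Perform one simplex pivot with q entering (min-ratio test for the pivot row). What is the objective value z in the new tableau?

Ratio test on column q — row 1: 11/1 = 11; row 2: 7/1 = 7; row 3: 11/4 = 11/4. Minimum is 11/4 at row 3 (u3 leaves); pivot element 4.
Pivot on row 3; the obj-row RHS becomes 0 − (-1)·(11/4) = 11/4.

11/4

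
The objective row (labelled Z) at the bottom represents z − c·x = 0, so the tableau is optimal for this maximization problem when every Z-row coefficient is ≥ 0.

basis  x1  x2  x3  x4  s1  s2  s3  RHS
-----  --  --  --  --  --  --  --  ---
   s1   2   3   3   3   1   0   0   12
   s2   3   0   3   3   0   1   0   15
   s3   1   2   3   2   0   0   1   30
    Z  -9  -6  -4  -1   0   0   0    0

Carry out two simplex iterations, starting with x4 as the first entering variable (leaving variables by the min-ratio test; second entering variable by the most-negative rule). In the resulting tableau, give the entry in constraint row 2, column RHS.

Ratio test on column x4 — row 1: 12/3 = 4; row 2: 15/3 = 5; row 3: 30/2 = 15. Minimum is 4 at row 1 (s1 leaves); pivot element 3.
Divide row 1 by 3; eliminate column x4 from the other rows.
Second iteration: most negative Z-row entry is -25/3 in column x1, so x1 enters.
Ratio test on column x1 — row 1: 4/(2/3) = 6; row 2: 3/1 = 3; row 3: entry -1/3 ≤ 0. Minimum is 3 at row 2 (s2 leaves); pivot element 1.
Divide row 2 by 1; eliminate column x1 from the other rows.
After both pivots, the entry at constraint row 2, column RHS is 3.

3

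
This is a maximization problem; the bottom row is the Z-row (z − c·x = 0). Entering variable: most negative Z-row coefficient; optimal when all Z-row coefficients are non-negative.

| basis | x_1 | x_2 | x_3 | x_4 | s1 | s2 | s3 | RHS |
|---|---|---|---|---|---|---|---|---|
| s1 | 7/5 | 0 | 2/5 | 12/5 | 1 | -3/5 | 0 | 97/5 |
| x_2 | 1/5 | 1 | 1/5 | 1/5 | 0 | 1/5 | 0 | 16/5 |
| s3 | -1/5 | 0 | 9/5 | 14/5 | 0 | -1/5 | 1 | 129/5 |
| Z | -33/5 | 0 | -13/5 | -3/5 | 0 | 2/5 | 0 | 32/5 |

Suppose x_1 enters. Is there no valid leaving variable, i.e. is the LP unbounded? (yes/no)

Column x_1 has positive entries in row(s) 1, 2, so the ratio test bounds it — not unbounded.

no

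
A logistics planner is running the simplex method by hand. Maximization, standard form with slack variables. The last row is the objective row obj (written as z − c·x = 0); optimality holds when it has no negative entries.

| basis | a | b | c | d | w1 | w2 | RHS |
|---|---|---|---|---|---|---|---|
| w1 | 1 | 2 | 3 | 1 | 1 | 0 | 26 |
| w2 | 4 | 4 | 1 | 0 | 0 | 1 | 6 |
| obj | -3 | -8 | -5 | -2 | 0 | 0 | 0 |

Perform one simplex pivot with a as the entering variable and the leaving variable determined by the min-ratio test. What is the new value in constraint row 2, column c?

1/4

Ratio test on column a — row 1: 26/1 = 26; row 2: 6/4 = 3/2. Minimum is 3/2 at row 2 (w2 leaves); pivot element 4.
Divide row 2 by 4; eliminate column a from the other rows.
In the new row 2, the c entry is the old entry divided by the pivot: 1/4 = 1/4.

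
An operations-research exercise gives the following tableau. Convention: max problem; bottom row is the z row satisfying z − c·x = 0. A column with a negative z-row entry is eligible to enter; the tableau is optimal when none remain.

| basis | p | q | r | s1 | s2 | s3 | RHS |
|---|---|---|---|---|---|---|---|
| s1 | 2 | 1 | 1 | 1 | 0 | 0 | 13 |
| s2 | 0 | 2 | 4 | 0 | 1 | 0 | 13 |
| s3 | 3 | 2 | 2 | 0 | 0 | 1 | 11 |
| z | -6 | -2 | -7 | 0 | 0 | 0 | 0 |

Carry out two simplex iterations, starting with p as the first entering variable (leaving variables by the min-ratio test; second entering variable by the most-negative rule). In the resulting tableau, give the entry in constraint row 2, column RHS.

13/4

Ratio test on column p — row 1: 13/2 = 13/2; row 2: entry 0 ≤ 0; row 3: 11/3 = 11/3. Minimum is 11/3 at row 3 (s3 leaves); pivot element 3.
Divide row 3 by 3; eliminate column p from the other rows.
Second iteration: most negative z-row entry is -3 in column r, so r enters.
Ratio test on column r — row 1: entry -1/3 ≤ 0; row 2: 13/4 = 13/4; row 3: (11/3)/(2/3) = 11/2. Minimum is 13/4 at row 2 (s2 leaves); pivot element 4.
Divide row 2 by 4; eliminate column r from the other rows.
After both pivots, the entry at constraint row 2, column RHS is 13/4.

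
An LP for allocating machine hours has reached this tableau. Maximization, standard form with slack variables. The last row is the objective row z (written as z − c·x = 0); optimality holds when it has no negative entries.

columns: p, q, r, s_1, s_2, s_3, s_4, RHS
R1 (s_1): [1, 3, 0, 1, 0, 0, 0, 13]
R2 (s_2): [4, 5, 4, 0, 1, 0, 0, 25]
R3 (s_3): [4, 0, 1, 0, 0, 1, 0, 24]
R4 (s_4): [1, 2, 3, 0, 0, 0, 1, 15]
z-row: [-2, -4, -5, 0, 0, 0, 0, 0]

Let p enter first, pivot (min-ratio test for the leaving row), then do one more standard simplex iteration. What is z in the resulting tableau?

27/2

Ratio test on column p — row 1: 13/1 = 13; row 2: 25/4 = 25/4; row 3: 24/4 = 6; row 4: 15/1 = 15. Minimum is 6 at row 3 (s_3 leaves); pivot element 4.
Pivot on row 3; the z-row RHS becomes 0 − (-2)·6 = 12.
Next entering variable (most negative z-row entry -9/2): r.
Ratio test on column r — row 1: entry -1/4 ≤ 0; row 2: 1/3 = 1/3; row 3: 6/(1/4) = 24; row 4: 9/(11/4) = 36/11. Minimum is 1/3 at row 2 (s_2 leaves); pivot element 3.
After the second pivot the z-row RHS is 12 − (-9/2)·(1/3) = 27/2.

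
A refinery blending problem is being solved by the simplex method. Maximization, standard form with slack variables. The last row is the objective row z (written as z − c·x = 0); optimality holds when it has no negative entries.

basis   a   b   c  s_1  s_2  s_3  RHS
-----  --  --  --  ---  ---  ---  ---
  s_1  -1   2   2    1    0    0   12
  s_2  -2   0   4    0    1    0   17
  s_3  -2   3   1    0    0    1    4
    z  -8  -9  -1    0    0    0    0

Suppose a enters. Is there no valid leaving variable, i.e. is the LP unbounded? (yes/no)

Every constraint-row entry in column a is ≤ 0, so increasing a is unbounded.

yes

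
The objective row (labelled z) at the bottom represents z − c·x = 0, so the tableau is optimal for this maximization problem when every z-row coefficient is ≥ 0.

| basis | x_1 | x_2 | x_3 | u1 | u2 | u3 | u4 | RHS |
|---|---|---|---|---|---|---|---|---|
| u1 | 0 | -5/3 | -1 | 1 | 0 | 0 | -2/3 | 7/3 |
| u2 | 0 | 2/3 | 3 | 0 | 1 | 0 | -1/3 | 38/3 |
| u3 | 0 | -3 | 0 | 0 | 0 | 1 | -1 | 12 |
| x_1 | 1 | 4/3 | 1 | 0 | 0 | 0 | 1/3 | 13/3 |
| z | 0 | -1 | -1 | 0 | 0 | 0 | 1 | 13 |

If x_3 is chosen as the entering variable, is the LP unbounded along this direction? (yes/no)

Column x_3 has positive entries in row(s) 2, 4, so the ratio test bounds it — not unbounded.

no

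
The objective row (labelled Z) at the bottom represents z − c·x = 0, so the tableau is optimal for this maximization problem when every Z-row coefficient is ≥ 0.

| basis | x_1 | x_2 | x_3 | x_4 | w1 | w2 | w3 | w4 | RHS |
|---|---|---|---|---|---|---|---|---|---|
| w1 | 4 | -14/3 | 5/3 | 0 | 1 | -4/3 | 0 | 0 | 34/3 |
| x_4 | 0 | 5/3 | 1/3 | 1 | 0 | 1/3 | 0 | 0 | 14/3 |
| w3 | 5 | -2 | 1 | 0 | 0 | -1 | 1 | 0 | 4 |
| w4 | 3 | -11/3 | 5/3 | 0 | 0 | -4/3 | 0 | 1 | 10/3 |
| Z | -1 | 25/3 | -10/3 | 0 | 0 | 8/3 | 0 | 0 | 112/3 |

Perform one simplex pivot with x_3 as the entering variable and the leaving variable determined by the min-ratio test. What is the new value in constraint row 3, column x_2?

Ratio test on column x_3 — row 1: (34/3)/(5/3) = 34/5; row 2: (14/3)/(1/3) = 14; row 3: 4/1 = 4; row 4: (10/3)/(5/3) = 2. Minimum is 2 at row 4 (w4 leaves); pivot element 5/3.
Divide row 4 by 5/3; eliminate column x_3 from the other rows.
Row 3 update in column x_2: -2 − 1·(-11/5) = 1/5.

1/5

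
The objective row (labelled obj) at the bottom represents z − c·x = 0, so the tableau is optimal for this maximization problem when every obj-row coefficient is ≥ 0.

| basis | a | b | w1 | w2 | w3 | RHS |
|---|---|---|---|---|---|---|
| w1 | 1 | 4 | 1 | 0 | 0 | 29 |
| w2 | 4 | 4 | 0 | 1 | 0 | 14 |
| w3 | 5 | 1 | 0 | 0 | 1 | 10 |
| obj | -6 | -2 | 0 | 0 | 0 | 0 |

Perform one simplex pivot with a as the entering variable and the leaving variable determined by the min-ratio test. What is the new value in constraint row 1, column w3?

-1/5

Ratio test on column a — row 1: 29/1 = 29; row 2: 14/4 = 7/2; row 3: 10/5 = 2. Minimum is 2 at row 3 (w3 leaves); pivot element 5.
Divide row 3 by 5; eliminate column a from the other rows.
Row 1 update in column w3: 0 − 1·(1/5) = -1/5.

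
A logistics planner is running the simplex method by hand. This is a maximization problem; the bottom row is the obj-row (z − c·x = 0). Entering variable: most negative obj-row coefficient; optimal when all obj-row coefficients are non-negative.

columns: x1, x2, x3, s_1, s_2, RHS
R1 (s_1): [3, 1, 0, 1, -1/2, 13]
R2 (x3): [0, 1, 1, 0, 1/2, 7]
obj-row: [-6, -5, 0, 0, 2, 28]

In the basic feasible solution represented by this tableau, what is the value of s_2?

s_2 is not in the basis, so in the current basic feasible solution s_2 = 0.

0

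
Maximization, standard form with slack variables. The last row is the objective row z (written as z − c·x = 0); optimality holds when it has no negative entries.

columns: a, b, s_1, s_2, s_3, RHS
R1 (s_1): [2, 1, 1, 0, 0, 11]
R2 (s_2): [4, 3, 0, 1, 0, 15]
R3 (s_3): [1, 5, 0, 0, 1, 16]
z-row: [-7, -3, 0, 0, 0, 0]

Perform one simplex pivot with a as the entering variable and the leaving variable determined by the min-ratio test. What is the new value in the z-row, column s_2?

Ratio test on column a — row 1: 11/2 = 11/2; row 2: 15/4 = 15/4; row 3: 16/1 = 16. Minimum is 15/4 at row 2 (s_2 leaves); pivot element 4.
Divide row 2 by 4; eliminate column a from the other rows.
z-row update in column s_2: 0 − (-7)·(1/4) = 7/4.

7/4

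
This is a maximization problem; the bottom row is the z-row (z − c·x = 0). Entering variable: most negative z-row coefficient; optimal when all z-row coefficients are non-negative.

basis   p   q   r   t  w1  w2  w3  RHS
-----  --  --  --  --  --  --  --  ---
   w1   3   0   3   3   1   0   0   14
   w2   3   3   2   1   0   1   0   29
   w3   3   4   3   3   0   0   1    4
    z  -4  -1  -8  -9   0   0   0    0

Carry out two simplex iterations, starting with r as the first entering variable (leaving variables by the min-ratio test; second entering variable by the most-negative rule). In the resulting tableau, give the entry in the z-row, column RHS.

12

Ratio test on column r — row 1: 14/3 = 14/3; row 2: 29/2 = 29/2; row 3: 4/3 = 4/3. Minimum is 4/3 at row 3 (w3 leaves); pivot element 3.
Divide row 3 by 3; eliminate column r from the other rows.
Second iteration: most negative z-row entry is -1 in column t, so t enters.
Ratio test on column t — row 1: entry 0 ≤ 0; row 2: entry -1 ≤ 0; row 3: (4/3)/1 = 4/3. Minimum is 4/3 at row 3 (r leaves); pivot element 1.
Divide row 3 by 1; eliminate column t from the other rows.
After both pivots, the entry at the z-row, column RHS is 12.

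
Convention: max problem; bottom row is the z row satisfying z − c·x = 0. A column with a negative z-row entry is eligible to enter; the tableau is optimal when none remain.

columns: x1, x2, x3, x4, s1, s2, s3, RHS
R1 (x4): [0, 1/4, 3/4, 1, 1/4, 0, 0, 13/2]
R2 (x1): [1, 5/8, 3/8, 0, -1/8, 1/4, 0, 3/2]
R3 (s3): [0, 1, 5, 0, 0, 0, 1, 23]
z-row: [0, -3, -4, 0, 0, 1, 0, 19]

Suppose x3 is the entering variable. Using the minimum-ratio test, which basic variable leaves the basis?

Column x3 entries and ratios — x4: (13/2)/(3/4) = 26/3; x1: (3/2)/(3/8) = 4; s3: 23/5 = 23/5.
Smallest ratio is 4 in the row of x1, so x1 leaves.

x1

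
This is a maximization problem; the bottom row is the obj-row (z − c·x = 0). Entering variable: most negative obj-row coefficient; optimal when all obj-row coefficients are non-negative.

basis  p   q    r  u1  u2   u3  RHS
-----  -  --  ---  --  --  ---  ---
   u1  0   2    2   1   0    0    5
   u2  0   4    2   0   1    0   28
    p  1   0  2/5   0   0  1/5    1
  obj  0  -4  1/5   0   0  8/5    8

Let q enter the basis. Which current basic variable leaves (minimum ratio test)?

u1

Column q entries and ratios — u1: 5/2 = 5/2; u2: 28/4 = 7; p: 0 ≤ 0, skip.
Smallest ratio is 5/2 in the row of u1, so u1 leaves.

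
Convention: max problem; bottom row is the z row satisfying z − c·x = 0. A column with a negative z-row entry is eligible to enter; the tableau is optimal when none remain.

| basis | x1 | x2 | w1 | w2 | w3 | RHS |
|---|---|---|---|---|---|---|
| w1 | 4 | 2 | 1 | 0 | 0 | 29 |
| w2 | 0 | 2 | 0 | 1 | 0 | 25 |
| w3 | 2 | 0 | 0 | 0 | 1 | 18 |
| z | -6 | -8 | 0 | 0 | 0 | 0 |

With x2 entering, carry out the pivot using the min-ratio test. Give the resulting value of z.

Ratio test on column x2 — row 1: 29/2 = 29/2; row 2: 25/2 = 25/2; row 3: entry 0 ≤ 0. Minimum is 25/2 at row 2 (w2 leaves); pivot element 2.
Pivot on row 2; the z-row RHS becomes 0 − (-8)·(25/2) = 100.

100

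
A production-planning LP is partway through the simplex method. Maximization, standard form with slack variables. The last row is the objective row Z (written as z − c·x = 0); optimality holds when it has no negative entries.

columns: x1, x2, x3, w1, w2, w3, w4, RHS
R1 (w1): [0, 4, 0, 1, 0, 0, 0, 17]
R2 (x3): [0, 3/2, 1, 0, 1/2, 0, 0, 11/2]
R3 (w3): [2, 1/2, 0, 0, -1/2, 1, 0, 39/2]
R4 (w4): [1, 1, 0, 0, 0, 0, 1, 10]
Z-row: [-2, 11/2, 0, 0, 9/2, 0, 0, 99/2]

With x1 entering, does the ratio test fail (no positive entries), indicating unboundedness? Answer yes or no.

no

Column x1 has positive entries in row(s) 3, 4, so the ratio test bounds it — not unbounded.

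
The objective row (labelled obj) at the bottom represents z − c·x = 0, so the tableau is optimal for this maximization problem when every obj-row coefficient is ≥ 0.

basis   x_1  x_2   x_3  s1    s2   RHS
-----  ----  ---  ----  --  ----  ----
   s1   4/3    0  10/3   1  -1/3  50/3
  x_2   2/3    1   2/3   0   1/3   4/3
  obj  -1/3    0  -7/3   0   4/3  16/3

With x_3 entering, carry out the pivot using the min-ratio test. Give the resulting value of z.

10

Ratio test on column x_3 — row 1: (50/3)/(10/3) = 5; row 2: (4/3)/(2/3) = 2. Minimum is 2 at row 2 (x_2 leaves); pivot element 2/3.
Pivot on row 2; the obj-row RHS becomes 16/3 − (-7/3)·2 = 10.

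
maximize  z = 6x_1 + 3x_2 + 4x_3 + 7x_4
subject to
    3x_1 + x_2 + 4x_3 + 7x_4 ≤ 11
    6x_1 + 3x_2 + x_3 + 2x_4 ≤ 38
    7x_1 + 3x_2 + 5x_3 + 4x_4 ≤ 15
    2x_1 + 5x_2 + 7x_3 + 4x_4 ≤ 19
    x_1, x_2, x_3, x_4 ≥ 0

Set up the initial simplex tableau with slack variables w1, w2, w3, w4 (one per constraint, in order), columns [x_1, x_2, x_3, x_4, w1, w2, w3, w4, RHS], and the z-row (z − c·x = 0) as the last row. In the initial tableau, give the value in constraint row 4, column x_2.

Constraint 4 has coefficient 5 on x_2.

5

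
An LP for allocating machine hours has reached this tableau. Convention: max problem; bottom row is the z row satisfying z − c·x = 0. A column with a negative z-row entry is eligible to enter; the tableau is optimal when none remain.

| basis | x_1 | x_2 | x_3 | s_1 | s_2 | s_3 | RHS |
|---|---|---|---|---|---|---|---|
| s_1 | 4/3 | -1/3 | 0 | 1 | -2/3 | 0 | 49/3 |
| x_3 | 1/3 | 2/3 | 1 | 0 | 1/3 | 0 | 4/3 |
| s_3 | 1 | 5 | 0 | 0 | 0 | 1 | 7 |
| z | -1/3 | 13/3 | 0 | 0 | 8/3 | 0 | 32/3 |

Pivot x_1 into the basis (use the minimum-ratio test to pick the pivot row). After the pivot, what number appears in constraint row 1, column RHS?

11

Ratio test on column x_1 — row 1: (49/3)/(4/3) = 49/4; row 2: (4/3)/(1/3) = 4; row 3: 7/1 = 7. Minimum is 4 at row 2 (x_3 leaves); pivot element 1/3.
Divide row 2 by 1/3; eliminate column x_1 from the other rows.
Row 1 update in column RHS: 49/3 − (4/3)·4 = 11.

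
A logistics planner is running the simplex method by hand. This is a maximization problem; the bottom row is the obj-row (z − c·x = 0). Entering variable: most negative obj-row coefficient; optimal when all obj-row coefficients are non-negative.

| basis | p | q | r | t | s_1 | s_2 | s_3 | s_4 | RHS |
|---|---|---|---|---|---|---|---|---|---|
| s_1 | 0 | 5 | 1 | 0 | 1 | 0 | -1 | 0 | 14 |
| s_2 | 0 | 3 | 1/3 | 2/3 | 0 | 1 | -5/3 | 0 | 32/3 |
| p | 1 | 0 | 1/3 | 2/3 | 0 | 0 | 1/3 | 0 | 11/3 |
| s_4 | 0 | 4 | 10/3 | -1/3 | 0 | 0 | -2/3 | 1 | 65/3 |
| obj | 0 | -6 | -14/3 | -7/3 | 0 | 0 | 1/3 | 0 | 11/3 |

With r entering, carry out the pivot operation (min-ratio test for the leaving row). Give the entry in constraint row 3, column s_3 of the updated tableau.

2/5

Ratio test on column r — row 1: 14/1 = 14; row 2: (32/3)/(1/3) = 32; row 3: (11/3)/(1/3) = 11; row 4: (65/3)/(10/3) = 13/2. Minimum is 13/2 at row 4 (s_4 leaves); pivot element 10/3.
Divide row 4 by 10/3; eliminate column r from the other rows.
Row 3 update in column s_3: 1/3 − (1/3)·(-1/5) = 2/5.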